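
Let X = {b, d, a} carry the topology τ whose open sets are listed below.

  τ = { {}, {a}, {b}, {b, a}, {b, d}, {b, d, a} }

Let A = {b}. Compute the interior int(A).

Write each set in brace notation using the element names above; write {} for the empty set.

{b}

open subsets of A: {}, {b}; so int(A) = {b}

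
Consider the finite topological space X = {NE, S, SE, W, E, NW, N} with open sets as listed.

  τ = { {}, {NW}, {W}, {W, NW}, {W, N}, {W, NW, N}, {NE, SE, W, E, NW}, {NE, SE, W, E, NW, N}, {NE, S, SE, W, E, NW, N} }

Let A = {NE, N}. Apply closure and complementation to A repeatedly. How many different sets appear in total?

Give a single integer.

cl via duality: int({S, SE, W, E, NW}) = {W, NW}, so X∖{W, NW} = {NE, S, SE, E, N}
Write k for closure, c for complement:
  1. A     = {NE, N}
  2. kA    = {NE, S, SE, E, N}
  3. cA    = {S, SE, W, E, NW}
  4. ckA   = {W, NW}
  5. kcA   = {NE, S, SE, W, E, NW, N}
  6. ckcA  = {}
applying k or c yields no new set

6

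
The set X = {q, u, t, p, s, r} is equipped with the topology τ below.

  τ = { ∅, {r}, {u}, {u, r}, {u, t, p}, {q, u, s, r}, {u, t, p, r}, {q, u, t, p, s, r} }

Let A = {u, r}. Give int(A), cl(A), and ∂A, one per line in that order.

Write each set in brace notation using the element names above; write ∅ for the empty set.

int(A) = {u, r}
cl(A)  = {q, u, t, p, s, r}
∂A     = {q, t, p, s}

U open, U⊆A: ∅, {u}, {r}, {u, r}. int(A) = ⋃ = {u, r}
X∖A={q, t, p, s}, int(X∖A)=∅, hence cl(A)={q, u, t, p, s, r}
∂A: remove int from cl → {q, t, p, s}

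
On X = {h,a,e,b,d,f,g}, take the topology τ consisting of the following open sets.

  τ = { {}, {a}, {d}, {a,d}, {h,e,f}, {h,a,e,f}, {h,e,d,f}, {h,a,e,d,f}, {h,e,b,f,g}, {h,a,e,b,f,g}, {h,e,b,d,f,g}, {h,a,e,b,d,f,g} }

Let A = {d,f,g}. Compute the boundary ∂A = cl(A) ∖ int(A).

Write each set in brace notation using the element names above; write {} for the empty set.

interior: largest open inside A is {d} (from {}, {d})
cl via duality: int({h,a,e,b}) = {a}, so X∖{a} = {h,e,b,d,f,g}
cl∖int = {h,e,b,f,g}

{h,e,b,f,g}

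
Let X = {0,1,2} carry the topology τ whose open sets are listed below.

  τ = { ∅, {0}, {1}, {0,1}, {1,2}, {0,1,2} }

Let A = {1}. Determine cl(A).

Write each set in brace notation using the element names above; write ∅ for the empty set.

{1,2}

cl via duality: int({0,2}) = {0}, so X∖{0} = {1,2}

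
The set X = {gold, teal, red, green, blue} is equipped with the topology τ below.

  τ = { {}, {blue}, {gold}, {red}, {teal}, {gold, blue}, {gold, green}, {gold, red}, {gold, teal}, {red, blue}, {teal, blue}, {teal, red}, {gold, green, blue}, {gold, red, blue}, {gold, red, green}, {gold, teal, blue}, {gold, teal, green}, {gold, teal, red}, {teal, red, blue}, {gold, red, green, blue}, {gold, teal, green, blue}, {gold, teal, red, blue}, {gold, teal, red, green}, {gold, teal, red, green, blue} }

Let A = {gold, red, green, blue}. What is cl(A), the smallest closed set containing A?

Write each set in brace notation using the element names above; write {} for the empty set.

{gold, red, green, blue}

cl via duality: int({teal}) = {teal}, so X∖{teal} = {gold, red, green, blue}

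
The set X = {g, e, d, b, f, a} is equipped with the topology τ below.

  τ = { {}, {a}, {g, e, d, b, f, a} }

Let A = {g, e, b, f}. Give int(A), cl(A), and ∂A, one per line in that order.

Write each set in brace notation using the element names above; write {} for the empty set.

interior: largest open inside A is {} (from {})
cl via duality: int({d, a}) = {a}, so X∖{a} = {g, e, d, b, f}
cl∖int = {g, e, d, b, f}

int(A) = {}
cl(A)  = {g, e, d, b, f}
∂A     = {g, e, d, b, f}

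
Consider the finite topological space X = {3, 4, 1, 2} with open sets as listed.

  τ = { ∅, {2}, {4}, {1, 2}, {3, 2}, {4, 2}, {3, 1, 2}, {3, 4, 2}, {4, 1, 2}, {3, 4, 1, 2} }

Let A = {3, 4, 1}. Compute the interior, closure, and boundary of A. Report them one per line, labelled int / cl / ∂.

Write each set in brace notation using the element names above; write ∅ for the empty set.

int(A) = {4}
cl(A)  = {3, 4, 1}
∂A     = {3, 1}

open subsets of A: ∅, {4}; so int(A) = {4}
closure: X∖int(X∖A) = X∖{2} = {3, 4, 1}
∂A = {3, 4, 1} minus {4} = {3, 1}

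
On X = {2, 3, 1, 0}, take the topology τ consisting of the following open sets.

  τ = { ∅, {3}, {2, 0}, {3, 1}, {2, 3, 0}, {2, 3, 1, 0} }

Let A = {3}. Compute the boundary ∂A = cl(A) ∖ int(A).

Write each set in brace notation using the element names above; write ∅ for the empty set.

{1}

opens ⊆ A: ∅, {3}; union → int = {3}
complement {2, 1, 0}; its interior {2, 0}; cl(A) = X∖{2, 0} = {3, 1}
boundary = {3, 1} ∖ {3} = {1}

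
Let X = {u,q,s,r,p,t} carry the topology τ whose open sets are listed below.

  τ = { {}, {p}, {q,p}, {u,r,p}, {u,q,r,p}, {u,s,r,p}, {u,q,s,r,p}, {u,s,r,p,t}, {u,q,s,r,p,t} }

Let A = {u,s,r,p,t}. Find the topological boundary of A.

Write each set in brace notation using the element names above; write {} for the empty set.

opens ⊆ A: {}, {p}, {u,r,p}, {u,s,r,p}, {u,s,r,p,t}; union → int = {u,s,r,p,t}
complement {q}; its interior {}; cl(A) = X∖{} = {u,q,s,r,p,t}
boundary = {u,q,s,r,p,t} ∖ {u,s,r,p,t} = {q}

{q}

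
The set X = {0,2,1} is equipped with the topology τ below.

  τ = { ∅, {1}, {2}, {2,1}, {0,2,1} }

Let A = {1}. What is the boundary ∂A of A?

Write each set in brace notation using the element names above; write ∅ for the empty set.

{0}

opens ⊆ A: ∅, {1}; union → int = {1}
complement {0,2}; its interior {2}; cl(A) = X∖{2} = {0,1}
boundary = {0,1} ∖ {1} = {0}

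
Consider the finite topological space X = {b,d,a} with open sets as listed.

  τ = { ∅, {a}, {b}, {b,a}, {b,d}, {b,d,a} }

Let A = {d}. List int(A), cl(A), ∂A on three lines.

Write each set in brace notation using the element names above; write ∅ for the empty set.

opens ⊆ A: ∅; union → int = ∅
complement {b,a}; its interior {b,a}; cl(A) = X∖{b,a} = {d}
boundary = {d} ∖ ∅ = {d}

int(A) = ∅
cl(A)  = {d}
∂A     = {d}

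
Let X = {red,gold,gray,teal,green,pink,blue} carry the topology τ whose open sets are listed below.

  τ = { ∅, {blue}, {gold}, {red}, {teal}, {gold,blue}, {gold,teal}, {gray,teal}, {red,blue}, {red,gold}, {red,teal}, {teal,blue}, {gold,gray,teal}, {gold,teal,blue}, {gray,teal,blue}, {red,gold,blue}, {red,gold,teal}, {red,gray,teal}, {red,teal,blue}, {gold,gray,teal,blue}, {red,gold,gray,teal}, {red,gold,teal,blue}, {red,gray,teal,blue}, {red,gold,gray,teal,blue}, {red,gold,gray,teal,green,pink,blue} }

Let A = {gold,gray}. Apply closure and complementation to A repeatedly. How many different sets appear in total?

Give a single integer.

X∖A={red,teal,green,pink,blue}, int(X∖A)={red,teal,blue}, hence cl(A)={gold,gray,green,pink}
Orbit (k=closure, c=complement):
  1. A     = {gold,gray}
  2. kA    = {gold,gray,green,pink}
  3. cA    = {red,teal,green,pink,blue}
  4. ckA   = {red,teal,blue}
  5. kcA   = {red,gray,teal,green,pink,blue}
  6. ckcA  = {gold}
  7. kckcA = {gold,green,pink}
  8. ckckcA = {red,gray,teal,blue}
(closed under both — stop)

8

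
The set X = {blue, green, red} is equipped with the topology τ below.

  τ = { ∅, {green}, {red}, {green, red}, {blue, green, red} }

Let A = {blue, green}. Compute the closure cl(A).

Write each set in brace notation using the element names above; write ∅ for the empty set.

{blue, green}

complement {red}; its interior {red}; cl(A) = X∖{red} = {blue, green}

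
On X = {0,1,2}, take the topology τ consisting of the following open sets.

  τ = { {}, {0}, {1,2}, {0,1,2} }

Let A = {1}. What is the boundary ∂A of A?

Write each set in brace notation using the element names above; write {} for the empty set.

{1,2}

interior: largest open inside A is {} (from {})
cl via duality: int({0,2}) = {0}, so X∖{0} = {1,2}
cl∖int = {1,2}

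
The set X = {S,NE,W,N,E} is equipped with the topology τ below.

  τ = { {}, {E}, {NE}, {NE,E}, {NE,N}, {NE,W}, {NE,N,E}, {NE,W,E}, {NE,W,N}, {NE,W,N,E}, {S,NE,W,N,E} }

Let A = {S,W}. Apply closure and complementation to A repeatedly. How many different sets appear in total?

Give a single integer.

4

complement {NE,N,E}; its interior {NE,N,E}; cl(A) = X∖{NE,N,E} = {S,W}
With k = closure, c = complement:
  1. A     = {S,W}
  2. cA    = {NE,N,E}
  3. kcA   = {S,NE,W,N,E}
  4. ckcA  = {}
k, c of each give nothing new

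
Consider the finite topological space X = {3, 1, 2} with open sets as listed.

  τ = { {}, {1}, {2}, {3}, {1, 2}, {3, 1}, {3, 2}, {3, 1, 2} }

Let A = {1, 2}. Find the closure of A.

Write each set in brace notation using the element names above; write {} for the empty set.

{1, 2}

X∖A={3}, int(X∖A)={3}, hence cl(A)={1, 2}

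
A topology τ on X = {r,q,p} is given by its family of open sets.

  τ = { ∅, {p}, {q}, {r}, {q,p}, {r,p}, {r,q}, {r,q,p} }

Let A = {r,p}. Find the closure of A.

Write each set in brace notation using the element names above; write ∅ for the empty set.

closure: X∖int(X∖A) = X∖{q} = {r,p}

{r,p}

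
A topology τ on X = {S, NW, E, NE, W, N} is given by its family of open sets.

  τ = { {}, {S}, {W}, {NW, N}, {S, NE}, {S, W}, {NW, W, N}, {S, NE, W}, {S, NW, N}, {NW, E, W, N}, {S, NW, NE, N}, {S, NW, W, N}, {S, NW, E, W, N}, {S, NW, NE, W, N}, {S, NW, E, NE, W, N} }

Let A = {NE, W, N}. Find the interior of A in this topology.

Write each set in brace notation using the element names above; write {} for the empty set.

interior: largest open inside A is {W} (from {}, {W})

{W}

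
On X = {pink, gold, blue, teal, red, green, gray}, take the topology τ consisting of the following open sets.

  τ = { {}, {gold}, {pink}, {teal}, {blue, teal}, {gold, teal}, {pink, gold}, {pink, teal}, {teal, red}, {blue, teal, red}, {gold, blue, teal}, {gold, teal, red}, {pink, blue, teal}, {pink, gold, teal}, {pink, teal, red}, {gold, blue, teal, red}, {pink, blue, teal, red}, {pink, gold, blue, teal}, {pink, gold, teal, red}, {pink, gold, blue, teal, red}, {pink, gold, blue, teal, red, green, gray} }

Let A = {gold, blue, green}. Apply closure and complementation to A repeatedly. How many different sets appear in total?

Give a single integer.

cl via duality: int({pink, teal, red, gray}) = {pink, teal, red}, so X∖{pink, teal, red} = {gold, blue, green, gray}
Write k for closure, c for complement:
  1. A     = {gold, blue, green}
  2. kA    = {gold, blue, green, gray}
  3. cA    = {pink, teal, red, gray}
  4. ckA   = {pink, teal, red}
  5. kcA   = {pink, blue, teal, red, green, gray}
  6. ckcA  = {gold}
  7. kckcA = {gold, green, gray}
  8. ckckcA = {pink, blue, teal, red}
applying k or c yields no new set

8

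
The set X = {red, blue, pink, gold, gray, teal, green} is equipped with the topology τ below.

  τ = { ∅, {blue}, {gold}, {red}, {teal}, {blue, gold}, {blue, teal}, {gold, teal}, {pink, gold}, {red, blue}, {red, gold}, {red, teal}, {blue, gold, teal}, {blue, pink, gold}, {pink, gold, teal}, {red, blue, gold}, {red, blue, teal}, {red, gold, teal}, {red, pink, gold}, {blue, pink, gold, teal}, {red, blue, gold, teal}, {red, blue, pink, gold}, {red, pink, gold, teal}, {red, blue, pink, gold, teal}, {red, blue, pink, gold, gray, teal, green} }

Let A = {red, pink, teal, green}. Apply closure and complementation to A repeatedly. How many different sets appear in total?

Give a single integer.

8

complement {blue, gold, gray}; its interior {blue, gold}; cl(A) = X∖{blue, gold} = {red, pink, gray, teal, green}
With k = closure, c = complement:
  1. A     = {red, pink, teal, green}
  2. kA    = {red, pink, gray, teal, green}
  3. cA    = {blue, gold, gray}
  4. ckA   = {blue, gold}
  5. kcA   = {blue, pink, gold, gray, green}
  6. ckcA  = {red, teal}
  7. kckcA = {red, gray, teal, green}
  8. ckckcA = {blue, pink, gold}
k, c of each give nothing new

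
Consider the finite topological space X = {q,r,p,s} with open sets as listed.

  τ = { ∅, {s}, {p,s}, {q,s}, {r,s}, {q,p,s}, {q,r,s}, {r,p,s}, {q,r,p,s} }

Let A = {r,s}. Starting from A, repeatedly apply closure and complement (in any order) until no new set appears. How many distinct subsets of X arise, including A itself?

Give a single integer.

complement {q,p}; its interior ∅; cl(A) = X∖∅ = {q,r,p,s}
With k = closure, c = complement:
  1. A     = {r,s}
  2. kA    = {q,r,p,s}
  3. cA    = {q,p}
  4. ckA   = ∅
k, c of each give nothing new

4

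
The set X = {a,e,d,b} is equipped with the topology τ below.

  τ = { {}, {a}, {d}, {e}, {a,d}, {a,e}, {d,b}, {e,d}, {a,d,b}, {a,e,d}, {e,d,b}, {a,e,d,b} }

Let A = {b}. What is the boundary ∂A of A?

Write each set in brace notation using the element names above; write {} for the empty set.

{b}

open subsets of A: {}; so int(A) = {}
closure: X∖int(X∖A) = X∖{a,e,d} = {b}
∂A = {b} minus {} = {b}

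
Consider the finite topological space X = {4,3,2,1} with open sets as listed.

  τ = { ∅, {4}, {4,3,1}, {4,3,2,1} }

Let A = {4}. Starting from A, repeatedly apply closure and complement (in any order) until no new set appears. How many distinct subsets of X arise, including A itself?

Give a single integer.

cl via duality: int({3,2,1}) = ∅, so X∖∅ = {4,3,2,1}
Write k for closure, c for complement:
  1. A     = {4}
  2. kA    = {4,3,2,1}
  3. cA    = {3,2,1}
  4. ckA   = ∅
applying k or c yields no new set

4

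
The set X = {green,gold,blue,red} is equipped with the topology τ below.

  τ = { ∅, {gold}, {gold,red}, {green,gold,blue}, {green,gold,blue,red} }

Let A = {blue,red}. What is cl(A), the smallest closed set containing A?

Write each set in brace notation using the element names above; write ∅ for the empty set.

{green,blue,red}

X∖A={green,gold}, int(X∖A)={gold}, hence cl(A)={green,blue,red}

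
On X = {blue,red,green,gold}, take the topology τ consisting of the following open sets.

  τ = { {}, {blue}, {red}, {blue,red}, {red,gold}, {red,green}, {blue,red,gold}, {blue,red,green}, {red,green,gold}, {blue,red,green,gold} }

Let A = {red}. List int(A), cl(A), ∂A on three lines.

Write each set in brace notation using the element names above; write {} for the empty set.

opens ⊆ A: {}, {red}; union → int = {red}
complement {blue,green,gold}; its interior {blue}; cl(A) = X∖{blue} = {red,green,gold}
boundary = {red,green,gold} ∖ {red} = {green,gold}

int(A) = {red}
cl(A)  = {red,green,gold}
∂A     = {green,gold}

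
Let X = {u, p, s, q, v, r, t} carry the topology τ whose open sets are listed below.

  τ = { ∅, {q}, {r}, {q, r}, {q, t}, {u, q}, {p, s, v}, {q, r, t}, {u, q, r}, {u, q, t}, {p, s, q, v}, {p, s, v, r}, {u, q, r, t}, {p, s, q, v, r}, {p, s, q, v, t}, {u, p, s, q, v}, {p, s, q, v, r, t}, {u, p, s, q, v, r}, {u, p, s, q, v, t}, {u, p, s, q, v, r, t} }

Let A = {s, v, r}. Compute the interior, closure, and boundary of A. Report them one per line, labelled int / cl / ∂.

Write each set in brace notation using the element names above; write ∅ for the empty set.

opens ⊆ A: ∅, {r}; union → int = {r}
complement {u, p, q, t}; its interior {u, q, t}; cl(A) = X∖{u, q, t} = {p, s, v, r}
boundary = {p, s, v, r} ∖ {r} = {p, s, v}

int(A) = {r}
cl(A)  = {p, s, v, r}
∂A     = {p, s, v}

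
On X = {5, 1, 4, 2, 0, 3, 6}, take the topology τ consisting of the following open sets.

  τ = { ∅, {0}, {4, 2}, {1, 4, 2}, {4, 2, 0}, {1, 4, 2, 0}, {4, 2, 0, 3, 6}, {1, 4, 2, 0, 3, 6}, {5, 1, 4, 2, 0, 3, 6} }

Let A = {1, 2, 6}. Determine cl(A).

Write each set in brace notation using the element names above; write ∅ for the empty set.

cl via duality: int({5, 4, 0, 3}) = {0}, so X∖{0} = {5, 1, 4, 2, 3, 6}

{5, 1, 4, 2, 3, 6}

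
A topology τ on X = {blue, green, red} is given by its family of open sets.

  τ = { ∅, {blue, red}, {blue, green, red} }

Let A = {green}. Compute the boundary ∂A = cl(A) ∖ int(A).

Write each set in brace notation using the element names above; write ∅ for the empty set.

U open, U⊆A: ∅. int(A) = ⋃ = ∅
X∖A={blue, red}, int(X∖A)={blue, red}, hence cl(A)={green}
∂A: remove int from cl → {green}

{green}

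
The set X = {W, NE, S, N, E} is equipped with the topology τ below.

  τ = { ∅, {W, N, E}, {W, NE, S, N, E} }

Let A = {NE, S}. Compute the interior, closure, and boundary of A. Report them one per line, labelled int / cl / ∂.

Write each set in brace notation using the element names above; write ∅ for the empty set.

opens ⊆ A: ∅; union → int = ∅
complement {W, N, E}; its interior {W, N, E}; cl(A) = X∖{W, N, E} = {NE, S}
boundary = {NE, S} ∖ ∅ = {NE, S}

int(A) = ∅
cl(A)  = {NE, S}
∂A     = {NE, S}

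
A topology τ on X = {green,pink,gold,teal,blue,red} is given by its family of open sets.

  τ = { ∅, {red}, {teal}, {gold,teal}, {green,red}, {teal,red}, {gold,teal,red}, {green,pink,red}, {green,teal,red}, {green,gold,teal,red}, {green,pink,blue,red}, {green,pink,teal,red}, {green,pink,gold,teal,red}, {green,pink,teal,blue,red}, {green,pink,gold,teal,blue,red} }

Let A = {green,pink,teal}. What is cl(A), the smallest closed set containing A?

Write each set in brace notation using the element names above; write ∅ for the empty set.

closure: X∖int(X∖A) = X∖{red} = {green,pink,gold,teal,blue}

{green,pink,gold,teal,blue}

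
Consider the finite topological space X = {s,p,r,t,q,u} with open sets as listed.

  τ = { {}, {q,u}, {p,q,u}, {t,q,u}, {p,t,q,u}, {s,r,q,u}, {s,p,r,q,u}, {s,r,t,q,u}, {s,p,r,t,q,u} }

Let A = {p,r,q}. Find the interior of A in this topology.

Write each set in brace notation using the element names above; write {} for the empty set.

open subsets of A: {}; so int(A) = {}

{}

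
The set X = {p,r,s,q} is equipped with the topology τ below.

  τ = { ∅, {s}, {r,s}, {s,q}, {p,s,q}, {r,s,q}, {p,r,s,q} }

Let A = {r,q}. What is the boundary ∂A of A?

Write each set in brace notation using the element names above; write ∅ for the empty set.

{p,r,q}

open subsets of A: ∅; so int(A) = ∅
closure: X∖int(X∖A) = X∖{s} = {p,r,q}
∂A = {p,r,q} minus ∅ = {p,r,q}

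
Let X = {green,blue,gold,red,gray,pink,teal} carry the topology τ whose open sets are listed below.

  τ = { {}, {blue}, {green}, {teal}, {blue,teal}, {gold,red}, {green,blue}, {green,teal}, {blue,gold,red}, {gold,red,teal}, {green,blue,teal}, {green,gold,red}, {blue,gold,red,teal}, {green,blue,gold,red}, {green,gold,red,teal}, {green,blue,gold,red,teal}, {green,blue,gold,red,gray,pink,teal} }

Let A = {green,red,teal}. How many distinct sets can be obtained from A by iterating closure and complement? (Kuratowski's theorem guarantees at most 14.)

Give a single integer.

10

closure: X∖int(X∖A) = X∖{blue} = {green,gold,red,gray,pink,teal}
Let k=closure and c=complement:
  1. A     = {green,red,teal}
  2. kA    = {green,gold,red,gray,pink,teal}
  3. cA    = {blue,gold,gray,pink}
  4. ckA   = {blue}
  5. kcA   = {blue,gold,red,gray,pink}
  6. kckA  = {blue,gray,pink}
  7. ckcA  = {green,teal}
  8. ckckA = {green,gold,red,teal}
  9. kckcA = {green,gray,pink,teal}
  10. ckckcA = {blue,gold,red}
— saturated at 10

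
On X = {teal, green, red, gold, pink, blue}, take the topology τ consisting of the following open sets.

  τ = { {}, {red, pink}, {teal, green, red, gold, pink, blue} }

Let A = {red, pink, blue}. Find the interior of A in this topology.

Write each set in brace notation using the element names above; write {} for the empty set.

{red, pink}

interior: largest open inside A is {red, pink} (from {}, {red, pink})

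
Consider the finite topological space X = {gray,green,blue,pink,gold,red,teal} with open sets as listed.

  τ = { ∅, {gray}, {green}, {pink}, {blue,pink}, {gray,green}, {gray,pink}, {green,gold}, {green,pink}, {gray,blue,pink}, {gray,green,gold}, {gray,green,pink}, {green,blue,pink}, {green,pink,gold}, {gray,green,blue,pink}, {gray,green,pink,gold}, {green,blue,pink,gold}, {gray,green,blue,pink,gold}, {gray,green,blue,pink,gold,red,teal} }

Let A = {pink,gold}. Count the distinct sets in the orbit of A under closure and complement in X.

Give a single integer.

complement {gray,green,blue,red,teal}; its interior {gray,green}; cl(A) = X∖{gray,green} = {blue,pink,gold,red,teal}
With k = closure, c = complement:
  1. A     = {pink,gold}
  2. kA    = {blue,pink,gold,red,teal}
  3. cA    = {gray,green,blue,red,teal}
  4. ckA   = {gray,green}
  5. kcA   = {gray,green,blue,gold,red,teal}
  6. kckA  = {gray,green,gold,red,teal}
  7. ckcA  = {pink}
  8. ckckA = {blue,pink}
  9. kckcA = {blue,pink,red,teal}
  10. ckckcA = {gray,green,gold}
k, c of each give nothing new

10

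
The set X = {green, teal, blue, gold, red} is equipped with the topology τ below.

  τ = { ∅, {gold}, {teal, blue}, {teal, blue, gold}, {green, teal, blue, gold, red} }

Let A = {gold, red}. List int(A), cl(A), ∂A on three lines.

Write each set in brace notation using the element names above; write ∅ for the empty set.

U open, U⊆A: ∅, {gold}. int(A) = ⋃ = {gold}
X∖A={green, teal, blue}, int(X∖A)={teal, blue}, hence cl(A)={green, gold, red}
∂A: remove int from cl → {green, red}

int(A) = {gold}
cl(A)  = {green, gold, red}
∂A     = {green, red}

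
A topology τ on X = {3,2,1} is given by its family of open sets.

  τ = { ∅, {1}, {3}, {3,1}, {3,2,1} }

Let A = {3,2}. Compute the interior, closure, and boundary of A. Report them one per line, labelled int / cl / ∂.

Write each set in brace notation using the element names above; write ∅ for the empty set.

int(A) = {3}
cl(A)  = {3,2}
∂A     = {2}

open subsets of A: ∅, {3}; so int(A) = {3}
closure: X∖int(X∖A) = X∖{1} = {3,2}
∂A = {3,2} minus {3} = {2}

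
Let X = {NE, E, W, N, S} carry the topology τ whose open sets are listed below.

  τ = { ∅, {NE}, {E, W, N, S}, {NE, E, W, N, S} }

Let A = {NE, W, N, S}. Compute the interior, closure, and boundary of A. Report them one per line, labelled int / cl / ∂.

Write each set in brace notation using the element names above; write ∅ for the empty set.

open subsets of A: ∅, {NE}; so int(A) = {NE}
closure: X∖int(X∖A) = X∖∅ = {NE, E, W, N, S}
∂A = {NE, E, W, N, S} minus {NE} = {E, W, N, S}

int(A) = {NE}
cl(A)  = {NE, E, W, N, S}
∂A     = {E, W, N, S}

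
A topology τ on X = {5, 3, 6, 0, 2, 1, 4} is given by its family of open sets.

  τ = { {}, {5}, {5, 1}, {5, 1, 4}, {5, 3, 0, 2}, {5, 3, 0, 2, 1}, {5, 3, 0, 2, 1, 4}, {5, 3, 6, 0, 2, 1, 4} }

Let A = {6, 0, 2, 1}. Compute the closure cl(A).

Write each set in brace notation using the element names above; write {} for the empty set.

{3, 6, 0, 2, 1, 4}

complement {5, 3, 4}; its interior {5}; cl(A) = X∖{5} = {3, 6, 0, 2, 1, 4}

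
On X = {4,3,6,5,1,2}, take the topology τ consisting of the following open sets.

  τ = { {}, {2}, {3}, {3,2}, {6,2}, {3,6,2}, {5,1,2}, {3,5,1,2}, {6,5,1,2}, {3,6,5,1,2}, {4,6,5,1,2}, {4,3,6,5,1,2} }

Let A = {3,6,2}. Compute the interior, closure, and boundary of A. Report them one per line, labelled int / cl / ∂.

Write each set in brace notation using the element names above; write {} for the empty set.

interior: largest open inside A is {3,6,2} (from {}, {2}, {3}, {3,2}, {6,2}, {3,6,2})
cl via duality: int({4,5,1}) = {}, so X∖{} = {4,3,6,5,1,2}
cl∖int = {4,5,1}

int(A) = {3,6,2}
cl(A)  = {4,3,6,5,1,2}
∂A     = {4,5,1}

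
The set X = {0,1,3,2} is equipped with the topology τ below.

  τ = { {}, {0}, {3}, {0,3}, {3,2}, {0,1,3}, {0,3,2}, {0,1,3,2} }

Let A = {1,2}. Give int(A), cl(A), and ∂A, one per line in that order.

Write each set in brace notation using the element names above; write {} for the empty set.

int(A) = {}
cl(A)  = {1,2}
∂A     = {1,2}

interior: largest open inside A is {} (from {})
cl via duality: int({0,3}) = {0,3}, so X∖{0,3} = {1,2}
cl∖int = {1,2}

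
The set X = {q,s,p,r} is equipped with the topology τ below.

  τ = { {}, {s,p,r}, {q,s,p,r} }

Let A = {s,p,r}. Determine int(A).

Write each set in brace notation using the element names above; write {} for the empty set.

U open, U⊆A: {}, {s,p,r}. int(A) = ⋃ = {s,p,r}

{s,p,r}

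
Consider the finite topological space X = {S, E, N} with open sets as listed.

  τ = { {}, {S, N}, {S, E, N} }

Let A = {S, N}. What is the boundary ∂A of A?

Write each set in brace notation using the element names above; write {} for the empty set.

{E}

opens ⊆ A: {}, {S, N}; union → int = {S, N}
complement {E}; its interior {}; cl(A) = X∖{} = {S, E, N}
boundary = {S, E, N} ∖ {S, N} = {E}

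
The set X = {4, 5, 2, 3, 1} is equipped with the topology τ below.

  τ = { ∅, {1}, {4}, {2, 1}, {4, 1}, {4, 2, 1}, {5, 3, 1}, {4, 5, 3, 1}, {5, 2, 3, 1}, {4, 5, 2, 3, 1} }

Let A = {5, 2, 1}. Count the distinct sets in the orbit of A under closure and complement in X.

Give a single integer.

6

cl via duality: int({4, 3}) = {4}, so X∖{4} = {5, 2, 3, 1}
Write k for closure, c for complement:
  1. A     = {5, 2, 1}
  2. kA    = {5, 2, 3, 1}
  3. cA    = {4, 3}
  4. ckA   = {4}
  5. kcA   = {4, 5, 3}
  6. ckcA  = {2, 1}
applying k or c yields no new set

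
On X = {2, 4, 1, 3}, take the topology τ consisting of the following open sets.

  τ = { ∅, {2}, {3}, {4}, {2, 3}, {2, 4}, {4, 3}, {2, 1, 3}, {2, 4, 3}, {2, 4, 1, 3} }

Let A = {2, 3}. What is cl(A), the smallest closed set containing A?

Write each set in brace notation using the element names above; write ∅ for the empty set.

{2, 1, 3}

cl via duality: int({4, 1}) = {4}, so X∖{4} = {2, 1, 3}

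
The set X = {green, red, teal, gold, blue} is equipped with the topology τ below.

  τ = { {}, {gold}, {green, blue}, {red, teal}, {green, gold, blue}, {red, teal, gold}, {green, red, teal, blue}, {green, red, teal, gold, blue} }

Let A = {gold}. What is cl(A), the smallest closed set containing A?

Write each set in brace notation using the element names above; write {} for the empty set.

complement {green, red, teal, blue}; its interior {green, red, teal, blue}; cl(A) = X∖{green, red, teal, blue} = {gold}

{gold}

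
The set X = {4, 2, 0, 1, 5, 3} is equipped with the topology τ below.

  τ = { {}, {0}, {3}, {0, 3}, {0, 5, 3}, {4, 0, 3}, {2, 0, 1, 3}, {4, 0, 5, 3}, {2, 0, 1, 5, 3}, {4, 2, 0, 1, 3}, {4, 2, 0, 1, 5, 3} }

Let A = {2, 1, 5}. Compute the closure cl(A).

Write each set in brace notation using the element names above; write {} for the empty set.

cl via duality: int({4, 0, 3}) = {4, 0, 3}, so X∖{4, 0, 3} = {2, 1, 5}

{2, 1, 5}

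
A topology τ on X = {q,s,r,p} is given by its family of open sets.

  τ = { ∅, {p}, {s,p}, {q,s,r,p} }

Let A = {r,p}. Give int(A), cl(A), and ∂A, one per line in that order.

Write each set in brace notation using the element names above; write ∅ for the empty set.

int(A) = {p}
cl(A)  = {q,s,r,p}
∂A     = {q,s,r}

open subsets of A: ∅, {p}; so int(A) = {p}
closure: X∖int(X∖A) = X∖∅ = {q,s,r,p}
∂A = {q,s,r,p} minus {p} = {q,s,r}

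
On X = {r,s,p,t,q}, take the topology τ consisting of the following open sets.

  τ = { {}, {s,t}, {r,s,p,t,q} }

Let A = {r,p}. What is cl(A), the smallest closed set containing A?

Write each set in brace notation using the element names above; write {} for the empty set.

{r,p,q}

closure: X∖int(X∖A) = X∖{s,t} = {r,p,q}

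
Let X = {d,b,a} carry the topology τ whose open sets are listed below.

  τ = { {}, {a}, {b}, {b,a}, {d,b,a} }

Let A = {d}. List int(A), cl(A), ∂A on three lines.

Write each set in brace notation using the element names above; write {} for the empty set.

interior: largest open inside A is {} (from {})
cl via duality: int({b,a}) = {b,a}, so X∖{b,a} = {d}
cl∖int = {d}

int(A) = {}
cl(A)  = {d}
∂A     = {d}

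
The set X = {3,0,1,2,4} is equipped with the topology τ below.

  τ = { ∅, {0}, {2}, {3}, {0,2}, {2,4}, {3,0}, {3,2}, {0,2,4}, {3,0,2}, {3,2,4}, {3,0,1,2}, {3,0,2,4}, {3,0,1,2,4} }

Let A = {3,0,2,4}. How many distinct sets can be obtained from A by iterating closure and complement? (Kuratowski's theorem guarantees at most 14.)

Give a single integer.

4

complement {1}; its interior ∅; cl(A) = X∖∅ = {3,0,1,2,4}
With k = closure, c = complement:
  1. A     = {3,0,2,4}
  2. kA    = {3,0,1,2,4}
  3. cA    = {1}
  4. ckA   = ∅
k, c of each give nothing new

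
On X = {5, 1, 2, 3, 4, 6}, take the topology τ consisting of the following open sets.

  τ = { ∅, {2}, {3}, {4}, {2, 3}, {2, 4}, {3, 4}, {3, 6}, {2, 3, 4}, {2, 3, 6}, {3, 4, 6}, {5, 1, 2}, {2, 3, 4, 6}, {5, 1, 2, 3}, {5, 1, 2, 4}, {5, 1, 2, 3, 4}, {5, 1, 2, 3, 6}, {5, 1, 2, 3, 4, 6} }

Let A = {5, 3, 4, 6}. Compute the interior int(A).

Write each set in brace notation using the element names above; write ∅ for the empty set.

{3, 4, 6}

opens ⊆ A: ∅, {4}, {3}, {3, 4}, {3, 6}, {3, 4, 6}; union → int = {3, 4, 6}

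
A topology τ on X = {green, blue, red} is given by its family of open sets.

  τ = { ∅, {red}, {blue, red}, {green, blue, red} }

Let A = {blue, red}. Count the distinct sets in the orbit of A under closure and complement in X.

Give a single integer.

4

complement {green}; its interior ∅; cl(A) = X∖∅ = {green, blue, red}
With k = closure, c = complement:
  1. A     = {blue, red}
  2. kA    = {green, blue, red}
  3. cA    = {green}
  4. ckA   = ∅
k, c of each give nothing new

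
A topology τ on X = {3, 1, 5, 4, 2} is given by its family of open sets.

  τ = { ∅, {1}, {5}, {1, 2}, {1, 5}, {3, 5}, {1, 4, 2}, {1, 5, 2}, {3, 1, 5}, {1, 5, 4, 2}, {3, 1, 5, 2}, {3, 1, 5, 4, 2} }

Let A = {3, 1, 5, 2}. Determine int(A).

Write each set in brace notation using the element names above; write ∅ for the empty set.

U open, U⊆A: ∅, {5}, {1}, {1, 2}, {1, 5}, {3, 5}, {3, 1, 5}, {1, 5, 2}, {3, 1, 5, 2}. int(A) = ⋃ = {3, 1, 5, 2}

{3, 1, 5, 2}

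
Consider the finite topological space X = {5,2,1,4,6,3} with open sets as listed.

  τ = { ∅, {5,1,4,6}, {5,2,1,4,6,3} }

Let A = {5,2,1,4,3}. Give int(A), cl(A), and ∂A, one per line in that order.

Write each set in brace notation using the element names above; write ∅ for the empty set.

int(A) = ∅
cl(A)  = {5,2,1,4,6,3}
∂A     = {5,2,1,4,6,3}

interior: largest open inside A is ∅ (from ∅)
cl via duality: int({6}) = ∅, so X∖∅ = {5,2,1,4,6,3}
cl∖int = {5,2,1,4,6,3}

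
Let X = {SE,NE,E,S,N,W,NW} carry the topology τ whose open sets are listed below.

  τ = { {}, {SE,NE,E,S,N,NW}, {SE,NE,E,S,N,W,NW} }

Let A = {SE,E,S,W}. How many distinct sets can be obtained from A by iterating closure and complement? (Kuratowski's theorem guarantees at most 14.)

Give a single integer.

X∖A={NE,N,NW}, int(X∖A)={}, hence cl(A)={SE,NE,E,S,N,W,NW}
Orbit (k=closure, c=complement):
  1. A     = {SE,E,S,W}
  2. kA    = {SE,NE,E,S,N,W,NW}
  3. cA    = {NE,N,NW}
  4. ckA   = {}
(closed under both — stop)

4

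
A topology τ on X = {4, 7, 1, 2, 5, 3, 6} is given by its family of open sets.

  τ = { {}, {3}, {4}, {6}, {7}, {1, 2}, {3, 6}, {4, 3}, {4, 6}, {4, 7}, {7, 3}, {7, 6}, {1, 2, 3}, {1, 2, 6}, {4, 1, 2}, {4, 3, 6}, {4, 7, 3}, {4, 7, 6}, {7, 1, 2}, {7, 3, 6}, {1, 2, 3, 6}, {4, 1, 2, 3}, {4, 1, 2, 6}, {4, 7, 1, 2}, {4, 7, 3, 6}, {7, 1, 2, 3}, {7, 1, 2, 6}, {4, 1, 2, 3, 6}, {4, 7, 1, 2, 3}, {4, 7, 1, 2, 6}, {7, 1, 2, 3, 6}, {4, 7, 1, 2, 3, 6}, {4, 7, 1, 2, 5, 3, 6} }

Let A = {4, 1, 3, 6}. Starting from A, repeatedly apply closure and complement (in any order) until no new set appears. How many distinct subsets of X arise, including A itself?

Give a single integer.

10

X∖A={7, 2, 5}, int(X∖A)={7}, hence cl(A)={4, 1, 2, 5, 3, 6}
Orbit (k=closure, c=complement):
  1. A     = {4, 1, 3, 6}
  2. kA    = {4, 1, 2, 5, 3, 6}
  3. cA    = {7, 2, 5}
  4. ckA   = {7}
  5. kcA   = {7, 1, 2, 5}
  6. kckA  = {7, 5}
  7. ckcA  = {4, 3, 6}
  8. ckckA = {4, 1, 2, 3, 6}
  9. kckcA = {4, 5, 3, 6}
  10. ckckcA = {7, 1, 2}
(closed under both — stop)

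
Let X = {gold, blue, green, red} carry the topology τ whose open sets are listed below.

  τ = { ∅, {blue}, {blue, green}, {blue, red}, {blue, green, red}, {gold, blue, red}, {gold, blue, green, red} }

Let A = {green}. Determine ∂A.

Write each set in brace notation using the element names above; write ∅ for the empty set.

U open, U⊆A: ∅. int(A) = ⋃ = ∅
X∖A={gold, blue, red}, int(X∖A)={gold, blue, red}, hence cl(A)={green}
∂A: remove int from cl → {green}

{green}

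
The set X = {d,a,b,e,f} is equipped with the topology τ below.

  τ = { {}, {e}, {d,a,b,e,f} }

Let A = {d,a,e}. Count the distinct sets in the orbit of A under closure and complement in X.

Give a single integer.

6

closure: X∖int(X∖A) = X∖{} = {d,a,b,e,f}
Let k=closure and c=complement:
  1. A     = {d,a,e}
  2. kA    = {d,a,b,e,f}
  3. cA    = {b,f}
  4. ckA   = {}
  5. kcA   = {d,a,b,f}
  6. ckcA  = {e}
— saturated at 6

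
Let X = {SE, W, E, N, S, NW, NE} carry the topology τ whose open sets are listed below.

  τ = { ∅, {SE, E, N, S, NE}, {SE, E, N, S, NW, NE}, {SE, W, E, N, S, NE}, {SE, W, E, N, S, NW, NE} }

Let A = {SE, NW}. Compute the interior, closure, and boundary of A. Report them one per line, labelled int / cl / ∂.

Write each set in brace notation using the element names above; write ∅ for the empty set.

int(A) = ∅
cl(A)  = {SE, W, E, N, S, NW, NE}
∂A     = {SE, W, E, N, S, NW, NE}

U open, U⊆A: ∅. int(A) = ⋃ = ∅
X∖A={W, E, N, S, NE}, int(X∖A)=∅, hence cl(A)={SE, W, E, N, S, NW, NE}
∂A: remove int from cl → {SE, W, E, N, S, NW, NE}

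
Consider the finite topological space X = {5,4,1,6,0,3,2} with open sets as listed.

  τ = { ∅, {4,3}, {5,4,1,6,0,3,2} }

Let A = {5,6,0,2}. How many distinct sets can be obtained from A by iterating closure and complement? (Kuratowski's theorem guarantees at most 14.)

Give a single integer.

X∖A={4,1,3}, int(X∖A)={4,3}, hence cl(A)={5,1,6,0,2}
Orbit (k=closure, c=complement):
  1. A     = {5,6,0,2}
  2. kA    = {5,1,6,0,2}
  3. cA    = {4,1,3}
  4. ckA   = {4,3}
  5. kcA   = {5,4,1,6,0,3,2}
  6. ckcA  = ∅
(closed under both — stop)

6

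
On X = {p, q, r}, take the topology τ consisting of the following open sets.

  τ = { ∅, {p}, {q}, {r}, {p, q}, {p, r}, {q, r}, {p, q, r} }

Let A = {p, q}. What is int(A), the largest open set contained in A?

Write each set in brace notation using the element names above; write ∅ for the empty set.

opens ⊆ A: ∅, {q}, {p}, {p, q}; union → int = {p, q}

{p, q}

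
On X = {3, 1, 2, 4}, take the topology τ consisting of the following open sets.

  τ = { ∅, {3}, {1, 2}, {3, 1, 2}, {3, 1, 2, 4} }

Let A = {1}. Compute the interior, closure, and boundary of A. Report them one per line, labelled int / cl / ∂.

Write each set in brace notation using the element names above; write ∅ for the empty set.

interior: largest open inside A is ∅ (from ∅)
cl via duality: int({3, 2, 4}) = {3}, so X∖{3} = {1, 2, 4}
cl∖int = {1, 2, 4}

int(A) = ∅
cl(A)  = {1, 2, 4}
∂A     = {1, 2, 4}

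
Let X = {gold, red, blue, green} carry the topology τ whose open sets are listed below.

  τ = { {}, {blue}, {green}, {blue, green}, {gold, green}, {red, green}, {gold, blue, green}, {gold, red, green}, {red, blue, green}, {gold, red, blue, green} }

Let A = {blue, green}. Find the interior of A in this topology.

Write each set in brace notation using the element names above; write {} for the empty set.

opens ⊆ A: {}, {green}, {blue}, {blue, green}; union → int = {blue, green}

{blue, green}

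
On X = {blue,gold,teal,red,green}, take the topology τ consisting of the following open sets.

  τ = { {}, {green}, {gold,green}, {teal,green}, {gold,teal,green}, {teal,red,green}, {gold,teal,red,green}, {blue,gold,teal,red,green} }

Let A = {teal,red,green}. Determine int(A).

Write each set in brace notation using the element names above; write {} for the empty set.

{teal,red,green}

U open, U⊆A: {}, {green}, {teal,green}, {teal,red,green}. int(A) = ⋃ = {teal,red,green}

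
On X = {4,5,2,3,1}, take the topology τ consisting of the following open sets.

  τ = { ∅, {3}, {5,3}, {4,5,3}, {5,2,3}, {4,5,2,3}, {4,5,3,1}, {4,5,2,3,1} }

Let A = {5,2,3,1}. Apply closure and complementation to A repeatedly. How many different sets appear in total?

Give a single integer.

closure: X∖int(X∖A) = X∖∅ = {4,5,2,3,1}
Let k=closure and c=complement:
  1. A     = {5,2,3,1}
  2. kA    = {4,5,2,3,1}
  3. cA    = {4}
  4. ckA   = ∅
  5. kcA   = {4,1}
  6. ckcA  = {5,2,3}
— saturated at 6

6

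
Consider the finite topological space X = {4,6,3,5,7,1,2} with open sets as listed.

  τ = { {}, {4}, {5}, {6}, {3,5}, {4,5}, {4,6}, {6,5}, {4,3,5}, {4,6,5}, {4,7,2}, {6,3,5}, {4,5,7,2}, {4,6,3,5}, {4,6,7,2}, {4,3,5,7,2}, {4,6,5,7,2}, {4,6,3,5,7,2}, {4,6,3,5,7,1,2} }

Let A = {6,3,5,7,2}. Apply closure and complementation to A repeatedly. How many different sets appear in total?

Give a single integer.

cl via duality: int({4,1}) = {4}, so X∖{4} = {6,3,5,7,1,2}
Write k for closure, c for complement:
  1. A     = {6,3,5,7,2}
  2. kA    = {6,3,5,7,1,2}
  3. cA    = {4,1}
  4. ckA   = {4}
  5. kcA   = {4,7,1,2}
  6. ckcA  = {6,3,5}
  7. kckcA = {6,3,5,1}
  8. ckckcA = {4,7,2}
applying k or c yields no new set

8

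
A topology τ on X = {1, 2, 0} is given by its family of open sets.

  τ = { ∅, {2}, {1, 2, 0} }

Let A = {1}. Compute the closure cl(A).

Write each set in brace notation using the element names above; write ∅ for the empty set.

{1, 0}

complement {2, 0}; its interior {2}; cl(A) = X∖{2} = {1, 0}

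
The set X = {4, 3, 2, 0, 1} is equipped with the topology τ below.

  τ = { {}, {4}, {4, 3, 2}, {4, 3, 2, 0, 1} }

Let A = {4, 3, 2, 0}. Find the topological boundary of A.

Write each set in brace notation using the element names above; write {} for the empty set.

{0, 1}

U open, U⊆A: {}, {4}, {4, 3, 2}. int(A) = ⋃ = {4, 3, 2}
X∖A={1}, int(X∖A)={}, hence cl(A)={4, 3, 2, 0, 1}
∂A: remove int from cl → {0, 1}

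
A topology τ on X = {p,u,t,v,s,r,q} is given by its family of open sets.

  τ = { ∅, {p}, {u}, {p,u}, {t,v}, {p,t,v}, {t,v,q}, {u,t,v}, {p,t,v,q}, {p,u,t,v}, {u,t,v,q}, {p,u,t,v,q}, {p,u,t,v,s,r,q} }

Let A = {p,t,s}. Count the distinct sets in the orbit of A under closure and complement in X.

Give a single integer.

cl via duality: int({u,v,r,q}) = {u}, so X∖{u} = {p,t,v,s,r,q}
Write k for closure, c for complement:
  1. A     = {p,t,s}
  2. kA    = {p,t,v,s,r,q}
  3. cA    = {u,v,r,q}
  4. ckA   = {u}
  5. kcA   = {u,t,v,s,r,q}
  6. kckA  = {u,s,r}
  7. ckcA  = {p}
  8. ckckA = {p,t,v,q}
  9. kckcA = {p,s,r}
  10. ckckcA = {u,t,v,q}
applying k or c yields no new set

10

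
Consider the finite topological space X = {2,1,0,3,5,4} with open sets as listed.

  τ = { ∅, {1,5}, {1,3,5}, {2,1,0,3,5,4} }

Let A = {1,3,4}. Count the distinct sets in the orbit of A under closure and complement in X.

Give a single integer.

4

X∖A={2,0,5}, int(X∖A)=∅, hence cl(A)={2,1,0,3,5,4}
Orbit (k=closure, c=complement):
  1. A     = {1,3,4}
  2. kA    = {2,1,0,3,5,4}
  3. cA    = {2,0,5}
  4. ckA   = ∅
(closed under both — stop)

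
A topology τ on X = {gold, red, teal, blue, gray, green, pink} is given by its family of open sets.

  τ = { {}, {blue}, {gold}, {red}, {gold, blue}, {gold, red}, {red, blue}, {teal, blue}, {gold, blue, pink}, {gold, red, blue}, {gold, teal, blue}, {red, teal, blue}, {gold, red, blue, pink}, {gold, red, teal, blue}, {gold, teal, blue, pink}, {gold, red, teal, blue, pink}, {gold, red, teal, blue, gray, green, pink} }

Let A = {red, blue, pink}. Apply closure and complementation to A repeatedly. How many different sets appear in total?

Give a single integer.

8

cl via duality: int({gold, teal, gray, green}) = {gold}, so X∖{gold} = {red, teal, blue, gray, green, pink}
Write k for closure, c for complement:
  1. A     = {red, blue, pink}
  2. kA    = {red, teal, blue, gray, green, pink}
  3. cA    = {gold, teal, gray, green}
  4. ckA   = {gold}
  5. kcA   = {gold, teal, gray, green, pink}
  6. kckA  = {gold, gray, green, pink}
  7. ckcA  = {red, blue}
  8. ckckA = {red, teal, blue}
applying k or c yields no new set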